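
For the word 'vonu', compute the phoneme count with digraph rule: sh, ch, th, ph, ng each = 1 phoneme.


Parsing 'vonu' greedily, digraphs first:
  'v' -> consonant phoneme (phonemes so far: 1)
  'o' -> vowel phoneme (phonemes so far: 2)
  'n' -> consonant phoneme (phonemes so far: 3)
  'u' -> vowel phoneme (phonemes so far: 4)
Total phonemes: 4

4


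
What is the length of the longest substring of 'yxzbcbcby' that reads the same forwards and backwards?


Scanning 'yxzbcbcby' for palindromic substrings.
Substring at positions 3-7: 'bcbcb'.
Check: reverse('bcbcb') = 'bcbcb' -> palindrome confirmed.
Neighbouring characters ('z' / 'y') break symmetry, so it cannot extend further.
No longer palindromic substring exists; longest length = 5

5


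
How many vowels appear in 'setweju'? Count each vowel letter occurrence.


Scanning each character of 'setweju':
  Position 1: 's' -> consonant (running count: 0)
  Position 2: 'e' -> vowel (running count: 1)
  Position 3: 't' -> consonant (running count: 1)
  Position 4: 'w' -> consonant (running count: 1)
  Position 5: 'e' -> vowel (running count: 2)
  Position 6: 'j' -> consonant (running count: 2)
  Position 7: 'u' -> vowel (running count: 3)
Total vowels: 3

3


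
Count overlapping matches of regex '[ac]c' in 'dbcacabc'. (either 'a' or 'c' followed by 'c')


Pattern: [ac]c means either 'a' or 'c' followed by 'c'.
Scanning 'dbcacabc' position-by-position:
  Pos 0: window 'db' -> no
  Pos 1: window 'bc' -> no
  Pos 2: window 'ca' -> no
  Pos 3: window 'ac' -> MATCH
  Pos 4: window 'ca' -> no
  Pos 5: window 'ab' -> no
  Pos 6: window 'bc' -> no
  Pos 7: window 'c' -> no
Total matches: 1

1


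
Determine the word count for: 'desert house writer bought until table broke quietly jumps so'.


Counting words by splitting on spaces:
  Word 1: 'desert'
  Word 2: 'house'
  Word 3: 'writer'
  Word 4: 'bought'
  Word 5: 'until'
  Word 6: 'table'
  Word 7: 'broke'
  Word 8: 'quietly'
  Word 9: 'jumps'
  Word 10: 'so'
Total words: 10

10


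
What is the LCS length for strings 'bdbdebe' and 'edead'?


DP table for LCS of 'bdbdebe' and 'edead':
       e  d  e  a  d
    0  0  0  0  0  0
  b 0  0  0  0  0  0
  d 0  0  1  1  1  1
  b 0  0  1  1  1  1
  d 0  0  1  1  1  2
  e 0  1  1  2  2  2
  b 0  1  1  2  2  2
  e 0  1  1  2  2  2
LCS: 'dd'
LCS length = 2

2


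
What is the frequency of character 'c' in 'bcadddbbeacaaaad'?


Scanning 'bcadddbbeacaaaad' for 'c':
  Position 1: 'c' -> MATCH (count: 1)
  Position 10: 'c' -> MATCH (count: 2)
Total occurrences of 'c': 2

2


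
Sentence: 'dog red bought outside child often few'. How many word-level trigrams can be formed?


Word trigrams from [7] words:
  Trigram 1: (dog red bought)
  Trigram 2: (red bought outside)
  Trigram 3: (bought outside child)
  Trigram 4: (outside child often)
  Trigram 5: (child often few)
Total word trigrams: 7 - 2 = 5

5


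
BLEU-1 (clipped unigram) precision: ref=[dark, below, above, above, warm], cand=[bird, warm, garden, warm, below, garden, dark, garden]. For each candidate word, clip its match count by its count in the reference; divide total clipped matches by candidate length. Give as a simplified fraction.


Reference word counts: {'above': 2, 'below': 1, 'dark': 1, 'warm': 1}
Checking each candidate word (with clipping):
  'bird' -> not in reference -> no match (matches: 0)
  'warm' -> in reference (ref count 1, used 1/1) -> match (matches: 1)
  'garden' -> not in reference -> no match (matches: 1)
  'warm' -> ref count 1 already used up (1/1) -> clipped, no match (matches: 1)
  'below' -> in reference (ref count 1, used 1/1) -> match (matches: 2)
  'garden' -> not in reference -> no match (matches: 2)
  'dark' -> in reference (ref count 1, used 1/1) -> match (matches: 3)
  'garden' -> not in reference -> no match (matches: 3)
Clipped matches: 3, Candidate length: 8
Precision = 3/8

3/8


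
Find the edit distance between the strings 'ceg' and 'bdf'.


Building DP table for s1='ceg' (len 3) and s2='bdf' (len 3):
       b  d  f
    0  1  2  3
  c 1  1  2  3
  e 2  2  2  3
  g 3  3  3  3
Edit distance = dp[3][3] = 3

3


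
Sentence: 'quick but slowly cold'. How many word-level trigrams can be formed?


Word trigrams from [4] words:
  Trigram 1: (quick but slowly)
  Trigram 2: (but slowly cold)
Total word trigrams: 4 - 2 = 2

2


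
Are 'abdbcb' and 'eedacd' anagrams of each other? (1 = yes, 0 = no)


Sort characters of 'abdbcb': 'abbbcd'
Sort characters of 'eedacd': 'acddee'
Sorted forms differ -> they are NOT anagrams
Result: 0

0


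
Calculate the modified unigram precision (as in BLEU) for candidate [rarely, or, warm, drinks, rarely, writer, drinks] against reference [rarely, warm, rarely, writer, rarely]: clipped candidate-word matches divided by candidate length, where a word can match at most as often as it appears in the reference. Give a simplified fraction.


Reference word counts: {'rarely': 3, 'warm': 1, 'writer': 1}
Checking each candidate word (with clipping):
  'rarely' -> in reference (ref count 3, used 1/3) -> match (matches: 1)
  'or' -> not in reference -> no match (matches: 1)
  'warm' -> in reference (ref count 1, used 1/1) -> match (matches: 2)
  'drinks' -> not in reference -> no match (matches: 2)
  'rarely' -> in reference (ref count 3, used 2/3) -> match (matches: 3)
  'writer' -> in reference (ref count 1, used 1/1) -> match (matches: 4)
  'drinks' -> not in reference -> no match (matches: 4)
Clipped matches: 4, Candidate length: 7
Precision = 4/7

4/7


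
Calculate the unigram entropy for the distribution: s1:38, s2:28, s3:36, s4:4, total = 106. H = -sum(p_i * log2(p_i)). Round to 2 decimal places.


Computing entropy H = -sum(p_i * log2(p_i)):
  s1: p = 38/106 = 0.3585, -p*log2(p) = 0.5306
  s2: p = 28/106 = 0.2642, -p*log2(p) = 0.5073
  s3: p = 36/106 = 0.3396, -p*log2(p) = 0.5291
  s4: p = 4/106 = 0.0377, -p*log2(p) = 0.1784
H = sum of terms = 1.7454
Rounded to 2 decimals: 1.75

1.75


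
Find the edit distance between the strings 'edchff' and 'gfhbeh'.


Building DP table for s1='edchff' (len 6) and s2='gfhbeh' (len 6):
       g  f  h  b  e  h
    0  1  2  3  4  5  6
  e 1  1  2  3  4  4  5
  d 2  2  2  3  4  5  5
  c 3  3  3  3  4  5  6
  h 4  4  4  3  4  5  5
  f 5  5  4  4  4  5  6
  f 6  6  5  5  5  5  6
Edit distance = dp[6][6] = 6

6


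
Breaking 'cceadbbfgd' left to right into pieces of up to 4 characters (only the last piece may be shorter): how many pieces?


'cceadbbfgd' has 10 characters.
Chunking with max size 4:
  Chunk 1: 'ccea' (positions 0-3)
  Chunk 2: 'dbbf' (positions 4-7)
  Chunk 3: 'gd' (positions 8-9)
Total chunks: ceil(10 / 4) = 3

3


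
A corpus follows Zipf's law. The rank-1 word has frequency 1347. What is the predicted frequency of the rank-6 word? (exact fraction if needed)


Zipf's law: freq(rank) = f1 / rank
f1 = 1347, rank = 6
freq = 1347 / 6
GCD(1347, 6) = 3
Simplified: 449/2

449/2


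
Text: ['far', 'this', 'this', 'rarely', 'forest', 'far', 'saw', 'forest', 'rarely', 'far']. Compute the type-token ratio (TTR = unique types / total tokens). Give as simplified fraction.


Tokens: 10
Unique types: ('far', 'forest', 'rarely', 'saw', 'this') = 5
TTR = 5/10
Simplify: divide both by 5 -> 1/2
TTR = 1/2

1/2


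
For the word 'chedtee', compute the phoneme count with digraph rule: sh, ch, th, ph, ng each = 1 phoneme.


Parsing 'chedtee' greedily, digraphs first:
  'ch' -> digraph (1 consonant phoneme) (phonemes so far: 1)
  'e' -> vowel phoneme (phonemes so far: 2)
  'd' -> consonant phoneme (phonemes so far: 3)
  't' -> consonant phoneme (phonemes so far: 4)
  'e' -> vowel phoneme (phonemes so far: 5)
  'e' -> vowel phoneme (phonemes so far: 6)
Total phonemes: 6

6


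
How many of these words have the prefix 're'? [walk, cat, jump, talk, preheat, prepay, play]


Checking each word for prefix 're':
  'walk' -> no (count: 0)
  'cat' -> no (count: 0)
  'jump' -> no (count: 0)
  'talk' -> no (count: 0)
  'preheat' -> no (count: 0)
  'prepay' -> no (count: 0)
  'play' -> no (count: 0)
Total with prefix 're': 0

0


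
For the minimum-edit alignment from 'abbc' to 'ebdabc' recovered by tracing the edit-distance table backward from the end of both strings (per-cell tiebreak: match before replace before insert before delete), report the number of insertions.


Edit distance = 3. Backtracking from cell (4, 6) with preference match > replace > insert > delete,
then listing the resulting alignment 'abbc' -> 'ebdabc' left to right:
  Step 1: replace a->e
  Step 2: keep 'b'
  Step 3: insert 'd' [insertion #1]
  Step 4: insert 'a' [insertion #2]
  Step 5: keep 'b'
  Step 6: keep 'c'
Total insertions: 2

2


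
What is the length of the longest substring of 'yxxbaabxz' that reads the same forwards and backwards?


Scanning 'yxxbaabxz' for palindromic substrings.
Substring at positions 2-7: 'xbaabx'.
Check: reverse('xbaabx') = 'xbaabx' -> palindrome confirmed.
Neighbouring characters ('x' / 'z') break symmetry, so it cannot extend further.
No longer palindromic substring exists; longest length = 6

6


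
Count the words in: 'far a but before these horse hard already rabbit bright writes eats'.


Counting words by splitting on spaces:
  Word 1: 'far'
  Word 2: 'a'
  Word 3: 'but'
  Word 4: 'before'
  Word 5: 'these'
  Word 6: 'horse'
  Word 7: 'hard'
  Word 8: 'already'
  Word 9: 'rabbit'
  Word 10: 'bright'
  Word 11: 'writes'
  Word 12: 'eats'
Total words: 12

12


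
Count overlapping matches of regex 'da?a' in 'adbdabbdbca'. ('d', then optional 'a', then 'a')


Pattern: da?a means 'd', then optional 'a', then 'a'.
Scanning 'adbdabbdbca' position-by-position:
  Pos 0: window 'adb' -> no
  Pos 1: window 'dbd' -> no
  Pos 2: window 'bda' -> no
  Pos 3: window 'dab' -> MATCH
  Pos 4: window 'abb' -> no
  Pos 5: window 'bbd' -> no
  Pos 6: window 'bdb' -> no
  Pos 7: window 'dbc' -> no
  Pos 8: window 'bca' -> no
  Pos 9: window 'ca' -> no
  Pos 10: window 'a' -> no
Total matches: 1

1


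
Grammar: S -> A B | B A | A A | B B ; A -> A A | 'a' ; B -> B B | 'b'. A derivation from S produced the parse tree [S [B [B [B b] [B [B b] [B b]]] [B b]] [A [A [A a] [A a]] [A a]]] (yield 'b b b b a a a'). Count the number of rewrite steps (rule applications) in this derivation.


Every bracketed nonterminal node [X ...] in the tree is produced by exactly one rule application.
Reading the tree off as a leftmost derivation:
  Step 1: S  =>  B A   (applied S -> B A)
  Step 2: B A  =>  B B A   (applied B -> B B)
  Step 3: B B A  =>  B B B A   (applied B -> B B)
  Step 4: B B B A  =>  b B B A   (applied B -> b)
  Step 5: b B B A  =>  b B B B A   (applied B -> B B)
  Step 6: b B B B A  =>  b b B B A   (applied B -> b)
  Step 7: b b B B A  =>  b b b B A   (applied B -> b)
  Step 8: b b b B A  =>  b b b b A   (applied B -> b)
  Step 9: b b b b A  =>  b b b b A A   (applied A -> A A)
  Step 10: b b b b A A  =>  b b b b A A A   (applied A -> A A)
  Step 11: b b b b A A A  =>  b b b b a A A   (applied A -> a)
  Step 12: b b b b a A A  =>  b b b b a a A   (applied A -> a)
  Step 13: b b b b a a A  =>  b b b b a a a   (applied A -> a)
Final yield: b b b b a a a
Total rewrite steps: 13

13


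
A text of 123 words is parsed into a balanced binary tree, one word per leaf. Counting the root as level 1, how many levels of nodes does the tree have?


In a balanced binary tree with n leaves the deepest leaf is ceil(log2(n)) edges below the root,
so counting node levels inclusive of root and leaves gives ceil(log2(n)) + 1 levels.
log2(123) = 6.9425
ceil(6.9425) = 7
levels = 7 + 1 = 8

8


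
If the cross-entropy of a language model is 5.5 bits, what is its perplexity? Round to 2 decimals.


Perplexity formula: PP = 2^H
H = 5.5
PP = 2^5.5
Decompose: 2^5.5 = 2^5 * 2^0.5 = 2^5 * sqrt(2)
2^5 = 32, sqrt(2) ~ 1.4142136
PP ~ 32 * 1.4142136 = 45.2548352
Rounded to 2 decimals: 45.25

45.25


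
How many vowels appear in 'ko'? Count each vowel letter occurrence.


Scanning each character of 'ko':
  Position 1: 'k' -> consonant (running count: 0)
  Position 2: 'o' -> vowel (running count: 1)
Total vowels: 1

1


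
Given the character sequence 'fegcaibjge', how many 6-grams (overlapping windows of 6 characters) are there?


String 'fegcaibjge' has length L = 10.
Number of overlapping n-grams = L - n + 1
Substituting: 10 - 6 + 1 = 5

5


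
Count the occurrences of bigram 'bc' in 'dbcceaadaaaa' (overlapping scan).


Scanning 'dbcceaadaaaa' for bigram 'bc':
  Position 0: 'db' -> no
  Position 1: 'bc' -> MATCH
  Position 2: 'cc' -> no
  Position 3: 'ce' -> no
  Position 4: 'ea' -> no
  Position 5: 'aa' -> no
  Position 6: 'ad' -> no
  Position 7: 'da' -> no
  Position 8: 'aa' -> no
  Position 9: 'aa' -> no
  Position 10: 'aa' -> no
Total matches: 1

1


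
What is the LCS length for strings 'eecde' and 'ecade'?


DP table for LCS of 'eecde' and 'ecade':
       e  c  a  d  e
    0  0  0  0  0  0
  e 0  1  1  1  1  1
  e 0  1  1  1  1  2
  c 0  1  2  2  2  2
  d 0  1  2  2  3  3
  e 0  1  2  2  3  4
LCS: 'ecde'
LCS length = 4

4


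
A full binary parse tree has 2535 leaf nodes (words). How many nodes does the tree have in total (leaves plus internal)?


Leaf nodes (terminals): 2535
Internal nodes = n - 1 = 2535 - 1 = 2534
Total = leaves + internal = 2535 + 2534 = 5069

5069


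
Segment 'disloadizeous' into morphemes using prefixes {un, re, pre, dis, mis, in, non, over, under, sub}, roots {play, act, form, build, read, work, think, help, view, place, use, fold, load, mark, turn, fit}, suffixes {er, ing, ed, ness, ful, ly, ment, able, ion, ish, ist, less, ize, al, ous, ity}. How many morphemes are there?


Segmenting 'disloadizeous' against the inventory:
  'dis' -> prefix (morpheme 1)
  'load' -> root (morpheme 2)
  'ize' -> suffix (morpheme 3)
  'ous' -> suffix (morpheme 4)
Total morphemes: 4

4


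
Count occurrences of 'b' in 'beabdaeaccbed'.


Scanning 'beabdaeaccbed' for 'b':
  Position 0: 'b' -> MATCH (count: 1)
  Position 3: 'b' -> MATCH (count: 2)
  Position 10: 'b' -> MATCH (count: 3)
Total occurrences of 'b': 3

3


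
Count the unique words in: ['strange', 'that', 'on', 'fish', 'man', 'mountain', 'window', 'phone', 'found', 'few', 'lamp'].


Listing all tokens and tracking unique types:
  Token 1: 'strange' -> NEW (unique so far: 1)
  Token 2: 'that' -> NEW (unique so far: 2)
  Token 3: 'on' -> NEW (unique so far: 3)
  Token 4: 'fish' -> NEW (unique so far: 4)
  Token 5: 'man' -> NEW (unique so far: 5)
  Token 6: 'mountain' -> NEW (unique so far: 6)
  Token 7: 'window' -> NEW (unique so far: 7)
  Token 8: 'phone' -> NEW (unique so far: 8)
  Token 9: 'found' -> NEW (unique so far: 9)
  Token 10: 'few' -> NEW (unique so far: 10)
  Token 11: 'lamp' -> NEW (unique so far: 11)
Unique types: ('few', 'fish', 'found', 'lamp', 'man', 'mountain', 'on', 'phone', 'strange', 'that', 'window')
Vocabulary size: 11

11


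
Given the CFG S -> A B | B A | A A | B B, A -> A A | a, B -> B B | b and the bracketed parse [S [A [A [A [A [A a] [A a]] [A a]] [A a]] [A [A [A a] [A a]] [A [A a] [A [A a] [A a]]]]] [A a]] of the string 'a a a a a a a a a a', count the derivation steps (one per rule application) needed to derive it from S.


Every bracketed nonterminal node [X ...] in the tree is produced by exactly one rule application.
Reading the tree off as a leftmost derivation:
  Step 1: S  =>  A A   (applied S -> A A)
  Step 2: A A  =>  A A A   (applied A -> A A)
  Step 3: A A A  =>  A A A A   (applied A -> A A)
  Step 4: A A A A  =>  A A A A A   (applied A -> A A)
  Step 5: A A A A A  =>  A A A A A A   (applied A -> A A)
  Step 6: A A A A A A  =>  a A A A A A   (applied A -> a)
  Step 7: a A A A A A  =>  a a A A A A   (applied A -> a)
  Step 8: a a A A A A  =>  a a a A A A   (applied A -> a)
  Step 9: a a a A A A  =>  a a a a A A   (applied A -> a)
  Step 10: a a a a A A  =>  a a a a A A A   (applied A -> A A)
  Step 11: a a a a A A A  =>  a a a a A A A A   (applied A -> A A)
  Step 12: a a a a A A A A  =>  a a a a a A A A   (applied A -> a)
  Step 13: a a a a a A A A  =>  a a a a a a A A   (applied A -> a)
  Step 14: a a a a a a A A  =>  a a a a a a A A A   (applied A -> A A)
  Step 15: a a a a a a A A A  =>  a a a a a a a A A   (applied A -> a)
  Step 16: a a a a a a a A A  =>  a a a a a a a A A A   (applied A -> A A)
  Step 17: a a a a a a a A A A  =>  a a a a a a a a A A   (applied A -> a)
  Step 18: a a a a a a a a A A  =>  a a a a a a a a a A   (applied A -> a)
  Step 19: a a a a a a a a a A  =>  a a a a a a a a a a   (applied A -> a)
Final yield: a a a a a a a a a a
Total rewrite steps: 19

19


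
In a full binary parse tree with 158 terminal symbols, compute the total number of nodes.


Leaf nodes (terminals): 158
Internal nodes = n - 1 = 158 - 1 = 157
Total = leaves + internal = 158 + 157 = 315

315


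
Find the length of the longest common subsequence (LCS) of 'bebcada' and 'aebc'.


DP table for LCS of 'bebcada' and 'aebc':
       a  e  b  c
    0  0  0  0  0
  b 0  0  0  1  1
  e 0  0  1  1  1
  b 0  0  1  2  2
  c 0  0  1  2  3
  a 0  1  1  2  3
  d 0  1  1  2  3
  a 0  1  1  2  3
LCS: 'ebc'
LCS length = 3

3


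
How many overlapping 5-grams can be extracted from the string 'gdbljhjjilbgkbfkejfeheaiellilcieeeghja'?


String 'gdbljhjjilbgkbfkejfeheaiellilcieeeghja' has length L = 38.
Number of overlapping n-grams = L - n + 1
Substituting: 38 - 5 + 1 = 34

34


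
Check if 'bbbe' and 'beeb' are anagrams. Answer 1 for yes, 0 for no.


Sort characters of 'bbbe': 'bbbe'
Sort characters of 'beeb': 'bbee'
Sorted forms differ -> they are NOT anagrams
Result: 0

0


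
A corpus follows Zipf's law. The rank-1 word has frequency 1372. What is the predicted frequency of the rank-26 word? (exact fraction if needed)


Zipf's law: freq(rank) = f1 / rank
f1 = 1372, rank = 26
freq = 1372 / 26
GCD(1372, 26) = 2
Simplified: 686/13

686/13


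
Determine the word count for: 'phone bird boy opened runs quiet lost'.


Counting words by splitting on spaces:
  Word 1: 'phone'
  Word 2: 'bird'
  Word 3: 'boy'
  Word 4: 'opened'
  Word 5: 'runs'
  Word 6: 'quiet'
  Word 7: 'lost'
Total words: 7

7


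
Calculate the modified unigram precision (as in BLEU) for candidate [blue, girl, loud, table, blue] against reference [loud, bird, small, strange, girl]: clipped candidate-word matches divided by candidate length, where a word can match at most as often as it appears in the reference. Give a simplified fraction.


Reference word counts: {'bird': 1, 'girl': 1, 'loud': 1, 'small': 1, 'strange': 1}
Checking each candidate word (with clipping):
  'blue' -> not in reference -> no match (matches: 0)
  'girl' -> in reference (ref count 1, used 1/1) -> match (matches: 1)
  'loud' -> in reference (ref count 1, used 1/1) -> match (matches: 2)
  'table' -> not in reference -> no match (matches: 2)
  'blue' -> not in reference -> no match (matches: 2)
Clipped matches: 2, Candidate length: 5
Precision = 2/5

2/5


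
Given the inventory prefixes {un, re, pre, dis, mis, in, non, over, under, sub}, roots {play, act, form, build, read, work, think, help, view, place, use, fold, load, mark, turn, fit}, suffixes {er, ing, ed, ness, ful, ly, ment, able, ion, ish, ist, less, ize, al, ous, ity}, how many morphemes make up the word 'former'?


Segmenting 'former' against the inventory:
  'form' -> root (morpheme 1)
  'er' -> suffix (morpheme 2)
Total morphemes: 2

2


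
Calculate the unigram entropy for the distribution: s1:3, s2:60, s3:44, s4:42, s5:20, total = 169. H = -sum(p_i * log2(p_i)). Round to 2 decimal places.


Computing entropy H = -sum(p_i * log2(p_i)):
  s1: p = 3/169 = 0.0178, -p*log2(p) = 0.1032
  s2: p = 60/169 = 0.3550, -p*log2(p) = 0.5304
  s3: p = 44/169 = 0.2604, -p*log2(p) = 0.5055
  s4: p = 42/169 = 0.2485, -p*log2(p) = 0.4992
  s5: p = 20/169 = 0.1183, -p*log2(p) = 0.3644
H = sum of terms = 2.0027
Rounded to 2 decimals: 2.00

2.00


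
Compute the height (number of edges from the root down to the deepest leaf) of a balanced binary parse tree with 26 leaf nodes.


In a balanced binary tree with n leaves the deepest leaf is ceil(log2(n)) edges below the root.
log2(26) = 4.7004
ceil(4.7004) = 5
height (edges) = 5

5


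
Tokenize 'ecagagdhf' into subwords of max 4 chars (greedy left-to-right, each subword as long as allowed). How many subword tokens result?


'ecagagdhf' has 9 characters.
Chunking with max size 4:
  Chunk 1: 'ecag' (positions 0-3)
  Chunk 2: 'agdh' (positions 4-7)
  Chunk 3: 'f' (positions 8-8)
Total chunks: ceil(9 / 4) = 3

3


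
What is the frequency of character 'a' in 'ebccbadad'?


Scanning 'ebccbadad' for 'a':
  Position 5: 'a' -> MATCH (count: 1)
  Position 7: 'a' -> MATCH (count: 2)
Total occurrences of 'a': 2

2


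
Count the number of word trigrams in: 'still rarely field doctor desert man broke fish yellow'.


Word trigrams from [9] words:
  Trigram 1: (still rarely field)
  Trigram 2: (rarely field doctor)
  Trigram 3: (field doctor desert)
  Trigram 4: (doctor desert man)
  Trigram 5: (desert man broke)
  Trigram 6: (man broke fish)
  Trigram 7: (broke fish yellow)
Total word trigrams: 9 - 2 = 7

7


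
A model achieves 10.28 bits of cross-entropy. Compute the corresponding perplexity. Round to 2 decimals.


Perplexity formula: PP = 2^H
H = 10.28
PP = 2^10.28
Decompose: 2^10.28 = 2^10 * 2^0.28
2^10 = 1024, 2^0.28 ~ 1.2141949
PP ~ 1024 * 1.2141949 = 1243.3355776
Rounded to 2 decimals: 1243.34

1243.34


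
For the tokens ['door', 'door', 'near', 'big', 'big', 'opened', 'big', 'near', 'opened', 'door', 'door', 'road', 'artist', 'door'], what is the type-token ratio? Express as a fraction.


Tokens: 14
Unique types: ('artist', 'big', 'door', 'near', 'opened', 'road') = 6
TTR = 6/14
Simplify: divide both by 2 -> 3/7
TTR = 3/7

3/7


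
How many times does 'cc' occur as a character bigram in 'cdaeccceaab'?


Scanning 'cdaeccceaab' for bigram 'cc':
  Position 0: 'cd' -> no
  Position 1: 'da' -> no
  Position 2: 'ae' -> no
  Position 3: 'ec' -> no
  Position 4: 'cc' -> MATCH
  Position 5: 'cc' -> MATCH
  Position 6: 'ce' -> no
  Position 7: 'ea' -> no
  Position 8: 'aa' -> no
  Position 9: 'ab' -> no
Total matches: 2

2


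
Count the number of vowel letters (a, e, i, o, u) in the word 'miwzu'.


Scanning each character of 'miwzu':
  Position 1: 'm' -> consonant (running count: 0)
  Position 2: 'i' -> vowel (running count: 1)
  Position 3: 'w' -> consonant (running count: 1)
  Position 4: 'z' -> consonant (running count: 1)
  Position 5: 'u' -> vowel (running count: 2)
Total vowels: 2

2


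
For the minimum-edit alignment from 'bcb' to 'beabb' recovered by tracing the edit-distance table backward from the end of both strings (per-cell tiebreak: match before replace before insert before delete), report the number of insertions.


Edit distance = 3. Backtracking from cell (3, 5) with preference match > replace > insert > delete,
then listing the resulting alignment 'bcb' -> 'beabb' left to right:
  Step 1: keep 'b'
  Step 2: insert 'e' [insertion #1]
  Step 3: insert 'a' [insertion #2]
  Step 4: replace c->b
  Step 5: keep 'b'
Total insertions: 2

2


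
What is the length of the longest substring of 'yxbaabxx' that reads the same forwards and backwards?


Scanning 'yxbaabxx' for palindromic substrings.
Substring at positions 1-6: 'xbaabx'.
Check: reverse('xbaabx') = 'xbaabx' -> palindrome confirmed.
Neighbouring characters ('y' / 'x') break symmetry, so it cannot extend further.
No longer palindromic substring exists; longest length = 6

6


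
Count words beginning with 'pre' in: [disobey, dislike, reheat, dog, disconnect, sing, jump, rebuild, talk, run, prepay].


Checking each word for prefix 'pre':
  'disobey' -> no (count: 0)
  'dislike' -> no (count: 0)
  'reheat' -> no (count: 0)
  'dog' -> no (count: 0)
  'disconnect' -> no (count: 0)
  'sing' -> no (count: 0)
  'jump' -> no (count: 0)
  'rebuild' -> no (count: 0)
  'talk' -> no (count: 0)
  'run' -> no (count: 0)
  'prepay' -> YES, starts with 'pre' (count: 1)
Total with prefix 'pre': 1

1


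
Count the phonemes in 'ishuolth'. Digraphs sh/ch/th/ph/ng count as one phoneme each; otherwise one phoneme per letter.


Parsing 'ishuolth' greedily, digraphs first:
  'i' -> vowel phoneme (phonemes so far: 1)
  'sh' -> digraph (1 consonant phoneme) (phonemes so far: 2)
  'u' -> vowel phoneme (phonemes so far: 3)
  'o' -> vowel phoneme (phonemes so far: 4)
  'l' -> consonant phoneme (phonemes so far: 5)
  'th' -> digraph (1 consonant phoneme) (phonemes so far: 6)
Total phonemes: 6

6


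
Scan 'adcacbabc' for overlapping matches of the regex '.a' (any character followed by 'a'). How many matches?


Pattern: .a means any character followed by 'a'.
Scanning 'adcacbabc' position-by-position:
  Pos 0: window 'ad' -> no
  Pos 1: window 'dc' -> no
  Pos 2: window 'ca' -> MATCH
  Pos 3: window 'ac' -> no
  Pos 4: window 'cb' -> no
  Pos 5: window 'ba' -> MATCH
  Pos 6: window 'ab' -> no
  Pos 7: window 'bc' -> no
  Pos 8: window 'c' -> no
Total matches: 2

2


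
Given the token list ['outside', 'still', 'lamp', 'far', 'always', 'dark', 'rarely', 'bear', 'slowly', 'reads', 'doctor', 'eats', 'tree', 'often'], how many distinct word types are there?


Listing all tokens and tracking unique types:
  Token 1: 'outside' -> NEW (unique so far: 1)
  Token 2: 'still' -> NEW (unique so far: 2)
  Token 3: 'lamp' -> NEW (unique so far: 3)
  Token 4: 'far' -> NEW (unique so far: 4)
  Token 5: 'always' -> NEW (unique so far: 5)
  Token 6: 'dark' -> NEW (unique so far: 6)
  Token 7: 'rarely' -> NEW (unique so far: 7)
  Token 8: 'bear' -> NEW (unique so far: 8)
  Token 9: 'slowly' -> NEW (unique so far: 9)
  Token 10: 'reads' -> NEW (unique so far: 10)
  Token 11: 'doctor' -> NEW (unique so far: 11)
  Token 12: 'eats' -> NEW (unique so far: 12)
  Token 13: 'tree' -> NEW (unique so far: 13)
  Token 14: 'often' -> NEW (unique so far: 14)
Unique types: ('always', 'bear', 'dark', 'doctor', 'eats', 'far', 'lamp', 'often', 'outside', 'rarely', 'reads', 'slowly', 'still', 'tree')
Vocabulary size: 14

14


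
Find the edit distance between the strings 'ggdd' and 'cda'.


Building DP table for s1='ggdd' (len 4) and s2='cda' (len 3):
       c  d  a
    0  1  2  3
  g 1  1  2  3
  g 2  2  2  3
  d 3  3  2  3
  d 4  4  3  3
Edit distance = dp[4][3] = 3

3


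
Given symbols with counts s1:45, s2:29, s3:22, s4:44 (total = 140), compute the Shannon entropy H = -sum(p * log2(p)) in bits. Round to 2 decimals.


Computing entropy H = -sum(p_i * log2(p_i)):
  s1: p = 45/140 = 0.3214, -p*log2(p) = 0.5263
  s2: p = 29/140 = 0.2071, -p*log2(p) = 0.4705
  s3: p = 22/140 = 0.1571, -p*log2(p) = 0.4195
  s4: p = 44/140 = 0.3143, -p*log2(p) = 0.5248
H = sum of terms = 1.9411
Rounded to 2 decimals: 1.94

1.94


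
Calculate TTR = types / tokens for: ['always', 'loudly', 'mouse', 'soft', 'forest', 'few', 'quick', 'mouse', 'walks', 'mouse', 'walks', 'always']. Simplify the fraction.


Tokens: 12
Unique types: ('always', 'few', 'forest', 'loudly', 'mouse', 'quick', 'soft', 'walks') = 8
TTR = 8/12
Simplify: divide both by 4 -> 2/3
TTR = 2/3

2/3


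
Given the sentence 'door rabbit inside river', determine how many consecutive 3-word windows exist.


Word trigrams from [4] words:
  Trigram 1: (door rabbit inside)
  Trigram 2: (rabbit inside river)
Total word trigrams: 4 - 2 = 2

2


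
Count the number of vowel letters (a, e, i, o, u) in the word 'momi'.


Scanning each character of 'momi':
  Position 1: 'm' -> consonant (running count: 0)
  Position 2: 'o' -> vowel (running count: 1)
  Position 3: 'm' -> consonant (running count: 1)
  Position 4: 'i' -> vowel (running count: 2)
Total vowels: 2

2


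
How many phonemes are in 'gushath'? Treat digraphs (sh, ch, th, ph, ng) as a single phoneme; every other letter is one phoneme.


Parsing 'gushath' greedily, digraphs first:
  'g' -> consonant phoneme (phonemes so far: 1)
  'u' -> vowel phoneme (phonemes so far: 2)
  'sh' -> digraph (1 consonant phoneme) (phonemes so far: 3)
  'a' -> vowel phoneme (phonemes so far: 4)
  'th' -> digraph (1 consonant phoneme) (phonemes so far: 5)
Total phonemes: 5

5


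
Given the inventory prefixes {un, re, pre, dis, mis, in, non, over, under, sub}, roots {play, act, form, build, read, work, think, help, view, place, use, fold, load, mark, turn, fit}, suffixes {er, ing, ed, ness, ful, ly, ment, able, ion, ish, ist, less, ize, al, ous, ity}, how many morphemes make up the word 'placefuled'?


Segmenting 'placefuled' against the inventory:
  'place' -> root (morpheme 1)
  'ful' -> suffix (morpheme 2)
  'ed' -> suffix (morpheme 3)
Total morphemes: 3

3


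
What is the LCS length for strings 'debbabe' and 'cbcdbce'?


DP table for LCS of 'debbabe' and 'cbcdbce':
       c  b  c  d  b  c  e
    0  0  0  0  0  0  0  0
  d 0  0  0  0  1  1  1  1
  e 0  0  0  0  1  1  1  2
  b 0  0  1  1  1  2  2  2
  b 0  0  1  1  1  2  2  2
  a 0  0  1  1  1  2  2  2
  b 0  0  1  1  1  2  2  2
  e 0  0  1  1  1  2  2  3
LCS: 'dbe'
LCS length = 3

3


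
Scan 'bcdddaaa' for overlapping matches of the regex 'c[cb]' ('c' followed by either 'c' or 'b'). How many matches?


Pattern: c[cb] means 'c' followed by either 'c' or 'b'.
Scanning 'bcdddaaa' position-by-position:
  Pos 0: window 'bc' -> no
  Pos 1: window 'cd' -> no
  Pos 2: window 'dd' -> no
  Pos 3: window 'dd' -> no
  Pos 4: window 'da' -> no
  Pos 5: window 'aa' -> no
  Pos 6: window 'aa' -> no
  Pos 7: window 'a' -> no
Total matches: 0

0


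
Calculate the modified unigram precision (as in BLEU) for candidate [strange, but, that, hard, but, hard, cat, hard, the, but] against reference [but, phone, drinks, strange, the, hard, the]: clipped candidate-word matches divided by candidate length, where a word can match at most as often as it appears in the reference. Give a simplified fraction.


Reference word counts: {'but': 1, 'drinks': 1, 'hard': 1, 'phone': 1, 'strange': 1, 'the': 2}
Checking each candidate word (with clipping):
  'strange' -> in reference (ref count 1, used 1/1) -> match (matches: 1)
  'but' -> in reference (ref count 1, used 1/1) -> match (matches: 2)
  'that' -> not in reference -> no match (matches: 2)
  'hard' -> in reference (ref count 1, used 1/1) -> match (matches: 3)
  'but' -> ref count 1 already used up (1/1) -> clipped, no match (matches: 3)
  'hard' -> ref count 1 already used up (1/1) -> clipped, no match (matches: 3)
  'cat' -> not in reference -> no match (matches: 3)
  'hard' -> ref count 1 already used up (1/1) -> clipped, no match (matches: 3)
  'the' -> in reference (ref count 2, used 1/2) -> match (matches: 4)
  'but' -> ref count 1 already used up (1/1) -> clipped, no match (matches: 4)
Clipped matches: 4, Candidate length: 10
Precision = 4/10 = 2/5

2/5


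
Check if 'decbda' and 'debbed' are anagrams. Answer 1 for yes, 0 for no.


Sort characters of 'decbda': 'abcdde'
Sort characters of 'debbed': 'bbddee'
Sorted forms differ -> they are NOT anagrams
Result: 0

0


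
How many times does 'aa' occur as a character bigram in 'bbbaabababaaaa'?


Scanning 'bbbaabababaaaa' for bigram 'aa':
  Position 0: 'bb' -> no
  Position 1: 'bb' -> no
  Position 2: 'ba' -> no
  Position 3: 'aa' -> MATCH
  Position 4: 'ab' -> no
  Position 5: 'ba' -> no
  Position 6: 'ab' -> no
  Position 7: 'ba' -> no
  Position 8: 'ab' -> no
  Position 9: 'ba' -> no
  Position 10: 'aa' -> MATCH
  Position 11: 'aa' -> MATCH
  Position 12: 'aa' -> MATCH
Total matches: 4

4


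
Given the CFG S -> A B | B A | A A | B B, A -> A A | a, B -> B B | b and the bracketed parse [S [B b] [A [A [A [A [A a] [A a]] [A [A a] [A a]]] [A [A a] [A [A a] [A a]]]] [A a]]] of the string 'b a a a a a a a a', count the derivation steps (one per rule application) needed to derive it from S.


Every bracketed nonterminal node [X ...] in the tree is produced by exactly one rule application.
Reading the tree off as a leftmost derivation:
  Step 1: S  =>  B A   (applied S -> B A)
  Step 2: B A  =>  b A   (applied B -> b)
  Step 3: b A  =>  b A A   (applied A -> A A)
  Step 4: b A A  =>  b A A A   (applied A -> A A)
  Step 5: b A A A  =>  b A A A A   (applied A -> A A)
  Step 6: b A A A A  =>  b A A A A A   (applied A -> A A)
  Step 7: b A A A A A  =>  b a A A A A   (applied A -> a)
  Step 8: b a A A A A  =>  b a a A A A   (applied A -> a)
  Step 9: b a a A A A  =>  b a a A A A A   (applied A -> A A)
  Step 10: b a a A A A A  =>  b a a a A A A   (applied A -> a)
  Step 11: b a a a A A A  =>  b a a a a A A   (applied A -> a)
  Step 12: b a a a a A A  =>  b a a a a A A A   (applied A -> A A)
  Step 13: b a a a a A A A  =>  b a a a a a A A   (applied A -> a)
  Step 14: b a a a a a A A  =>  b a a a a a A A A   (applied A -> A A)
  Step 15: b a a a a a A A A  =>  b a a a a a a A A   (applied A -> a)
  Step 16: b a a a a a a A A  =>  b a a a a a a a A   (applied A -> a)
  Step 17: b a a a a a a a A  =>  b a a a a a a a a   (applied A -> a)
Final yield: b a a a a a a a a
Total rewrite steps: 17

17


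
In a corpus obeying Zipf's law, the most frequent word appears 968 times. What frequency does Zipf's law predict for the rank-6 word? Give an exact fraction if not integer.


Zipf's law: freq(rank) = f1 / rank
f1 = 968, rank = 6
freq = 968 / 6
GCD(968, 6) = 2
Simplified: 484/3

484/3


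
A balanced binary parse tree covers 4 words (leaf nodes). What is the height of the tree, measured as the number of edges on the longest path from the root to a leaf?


In a balanced binary tree with n leaves the deepest leaf is ceil(log2(n)) edges below the root.
log2(4) = 2.0000
ceil(2.0000) = 2
height (edges) = 2

2


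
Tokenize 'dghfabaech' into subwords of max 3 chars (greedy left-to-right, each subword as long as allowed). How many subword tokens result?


'dghfabaech' has 10 characters.
Chunking with max size 3:
  Chunk 1: 'dgh' (positions 0-2)
  Chunk 2: 'fab' (positions 3-5)
  Chunk 3: 'aec' (positions 6-8)
  Chunk 4: 'h' (positions 9-9)
Total chunks: ceil(10 / 3) = 4

4


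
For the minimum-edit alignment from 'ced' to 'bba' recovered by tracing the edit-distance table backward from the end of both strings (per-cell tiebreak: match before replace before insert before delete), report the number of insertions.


Edit distance = 3. Backtracking from cell (3, 3) with preference match > replace > insert > delete,
then listing the resulting alignment 'ced' -> 'bba' left to right:
  Step 1: replace c->b
  Step 2: replace e->b
  Step 3: replace d->a
Total insertions: 0

0


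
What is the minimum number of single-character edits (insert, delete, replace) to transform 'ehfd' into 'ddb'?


Building DP table for s1='ehfd' (len 4) and s2='ddb' (len 3):
       d  d  b
    0  1  2  3
  e 1  1  2  3
  h 2  2  2  3
  f 3  3  3  3
  d 4  3  3  4
Edit distance = dp[4][3] = 4

4


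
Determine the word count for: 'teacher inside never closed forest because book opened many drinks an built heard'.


Counting words by splitting on spaces:
  Word 1: 'teacher'
  Word 2: 'inside'
  Word 3: 'never'
  Word 4: 'closed'
  Word 5: 'forest'
  Word 6: 'because'
  Word 7: 'book'
  Word 8: 'opened'
  Word 9: 'many'
  Word 10: 'drinks'
  Word 11: 'an'
  Word 12: 'built'
  Word 13: 'heard'
Total words: 13

13


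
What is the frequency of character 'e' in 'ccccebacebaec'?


Scanning 'ccccebacebaec' for 'e':
  Position 4: 'e' -> MATCH (count: 1)
  Position 8: 'e' -> MATCH (count: 2)
  Position 11: 'e' -> MATCH (count: 3)
Total occurrences of 'e': 3

3


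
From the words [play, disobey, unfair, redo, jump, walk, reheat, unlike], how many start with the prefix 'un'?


Checking each word for prefix 'un':
  'play' -> no (count: 0)
  'disobey' -> no (count: 0)
  'unfair' -> YES, starts with 'un' (count: 1)
  'redo' -> no (count: 1)
  'jump' -> no (count: 1)
  'walk' -> no (count: 1)
  'reheat' -> no (count: 1)
  'unlike' -> YES, starts with 'un' (count: 2)
Total with prefix 'un': 2

2


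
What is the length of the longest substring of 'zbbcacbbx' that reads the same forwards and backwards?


Scanning 'zbbcacbbx' for palindromic substrings.
Substring at positions 1-7: 'bbcacbb'.
Check: reverse('bbcacbb') = 'bbcacbb' -> palindrome confirmed.
Neighbouring characters ('z' / 'x') break symmetry, so it cannot extend further.
No longer palindromic substring exists; longest length = 7

7


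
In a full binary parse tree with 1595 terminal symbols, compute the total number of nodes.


Leaf nodes (terminals): 1595
Internal nodes = n - 1 = 1595 - 1 = 1594
Total = leaves + internal = 1595 + 1594 = 3189

3189


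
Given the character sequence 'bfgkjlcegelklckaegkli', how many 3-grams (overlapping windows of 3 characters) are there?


String 'bfgkjlcegelklckaegkli' has length L = 21.
Number of overlapping n-grams = L - n + 1
Substituting: 21 - 3 + 1 = 19

19


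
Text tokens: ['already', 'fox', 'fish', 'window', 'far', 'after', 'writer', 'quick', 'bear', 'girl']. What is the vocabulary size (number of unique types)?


Listing all tokens and tracking unique types:
  Token 1: 'already' -> NEW (unique so far: 1)
  Token 2: 'fox' -> NEW (unique so far: 2)
  Token 3: 'fish' -> NEW (unique so far: 3)
  Token 4: 'window' -> NEW (unique so far: 4)
  Token 5: 'far' -> NEW (unique so far: 5)
  Token 6: 'after' -> NEW (unique so far: 6)
  Token 7: 'writer' -> NEW (unique so far: 7)
  Token 8: 'quick' -> NEW (unique so far: 8)
  Token 9: 'bear' -> NEW (unique so far: 9)
  Token 10: 'girl' -> NEW (unique so far: 10)
Unique types: ('after', 'already', 'bear', 'far', 'fish', 'fox', 'girl', 'quick', 'window', 'writer')
Vocabulary size: 10

10


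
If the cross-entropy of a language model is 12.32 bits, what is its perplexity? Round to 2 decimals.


Perplexity formula: PP = 2^H
H = 12.32
PP = 2^12.32
Decompose: 2^12.32 = 2^12 * 2^0.32
2^12 = 4096, 2^0.32 ~ 1.2483305
PP ~ 4096 * 1.2483305 = 5113.1617280
Rounded to 2 decimals: 5113.16

5113.16


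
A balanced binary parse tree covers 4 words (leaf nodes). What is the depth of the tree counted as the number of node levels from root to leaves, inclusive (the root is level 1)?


In a balanced binary tree with n leaves the deepest leaf is ceil(log2(n)) edges below the root,
so counting node levels inclusive of root and leaves gives ceil(log2(n)) + 1 levels.
log2(4) = 2.0000
ceil(2.0000) = 2
levels = 2 + 1 = 3

3


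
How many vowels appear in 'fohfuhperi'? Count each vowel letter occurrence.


Scanning each character of 'fohfuhperi':
  Position 1: 'f' -> consonant (running count: 0)
  Position 2: 'o' -> vowel (running count: 1)
  Position 3: 'h' -> consonant (running count: 1)
  Position 4: 'f' -> consonant (running count: 1)
  Position 5: 'u' -> vowel (running count: 2)
  Position 6: 'h' -> consonant (running count: 2)
  Position 7: 'p' -> consonant (running count: 2)
  Position 8: 'e' -> vowel (running count: 3)
  Position 9: 'r' -> consonant (running count: 3)
  Position 10: 'i' -> vowel (running count: 4)
Total vowels: 4

4


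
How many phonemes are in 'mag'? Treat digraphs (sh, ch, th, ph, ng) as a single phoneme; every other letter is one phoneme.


Parsing 'mag' greedily, digraphs first:
  'm' -> consonant phoneme (phonemes so far: 1)
  'a' -> vowel phoneme (phonemes so far: 2)
  'g' -> consonant phoneme (phonemes so far: 3)
Total phonemes: 3

3


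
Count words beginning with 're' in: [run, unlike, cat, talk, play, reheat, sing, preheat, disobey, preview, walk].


Checking each word for prefix 're':
  'run' -> no (count: 0)
  'unlike' -> no (count: 0)
  'cat' -> no (count: 0)
  'talk' -> no (count: 0)
  'play' -> no (count: 0)
  'reheat' -> YES, starts with 're' (count: 1)
  'sing' -> no (count: 1)
  'preheat' -> no (count: 1)
  'disobey' -> no (count: 1)
  'preview' -> no (count: 1)
  'walk' -> no (count: 1)
Total with prefix 're': 1

1


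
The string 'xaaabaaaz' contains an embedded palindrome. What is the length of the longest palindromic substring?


Scanning 'xaaabaaaz' for palindromic substrings.
Substring at positions 1-7: 'aaabaaa'.
Check: reverse('aaabaaa') = 'aaabaaa' -> palindrome confirmed.
Neighbouring characters ('x' / 'z') break symmetry, so it cannot extend further.
No longer palindromic substring exists; longest length = 7

7
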